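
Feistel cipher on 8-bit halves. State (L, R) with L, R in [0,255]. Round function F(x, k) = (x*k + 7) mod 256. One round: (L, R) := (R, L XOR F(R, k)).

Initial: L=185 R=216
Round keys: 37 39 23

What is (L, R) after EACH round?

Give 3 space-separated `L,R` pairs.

Answer: 216,134 134,169 169,176

Derivation:
Round 1 (k=37): L=216 R=134
Round 2 (k=39): L=134 R=169
Round 3 (k=23): L=169 R=176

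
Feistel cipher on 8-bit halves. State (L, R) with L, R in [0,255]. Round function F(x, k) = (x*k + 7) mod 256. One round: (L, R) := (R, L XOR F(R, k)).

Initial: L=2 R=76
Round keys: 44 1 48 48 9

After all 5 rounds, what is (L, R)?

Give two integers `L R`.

Answer: 55 228

Derivation:
Round 1 (k=44): L=76 R=21
Round 2 (k=1): L=21 R=80
Round 3 (k=48): L=80 R=18
Round 4 (k=48): L=18 R=55
Round 5 (k=9): L=55 R=228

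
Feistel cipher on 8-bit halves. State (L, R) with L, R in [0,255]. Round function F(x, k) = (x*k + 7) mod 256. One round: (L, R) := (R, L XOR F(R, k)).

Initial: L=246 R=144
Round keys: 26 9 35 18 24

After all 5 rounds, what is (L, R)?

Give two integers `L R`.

Round 1 (k=26): L=144 R=81
Round 2 (k=9): L=81 R=112
Round 3 (k=35): L=112 R=6
Round 4 (k=18): L=6 R=3
Round 5 (k=24): L=3 R=73

Answer: 3 73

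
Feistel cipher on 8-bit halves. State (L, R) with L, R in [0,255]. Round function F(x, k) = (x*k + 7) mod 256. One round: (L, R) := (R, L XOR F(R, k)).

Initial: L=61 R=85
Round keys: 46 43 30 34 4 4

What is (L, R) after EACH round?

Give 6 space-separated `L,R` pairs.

Round 1 (k=46): L=85 R=112
Round 2 (k=43): L=112 R=130
Round 3 (k=30): L=130 R=51
Round 4 (k=34): L=51 R=79
Round 5 (k=4): L=79 R=112
Round 6 (k=4): L=112 R=136

Answer: 85,112 112,130 130,51 51,79 79,112 112,136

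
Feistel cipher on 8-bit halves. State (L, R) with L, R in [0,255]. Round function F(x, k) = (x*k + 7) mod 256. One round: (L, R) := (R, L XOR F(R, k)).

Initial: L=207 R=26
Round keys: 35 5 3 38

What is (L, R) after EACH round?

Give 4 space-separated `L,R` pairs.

Round 1 (k=35): L=26 R=90
Round 2 (k=5): L=90 R=211
Round 3 (k=3): L=211 R=218
Round 4 (k=38): L=218 R=176

Answer: 26,90 90,211 211,218 218,176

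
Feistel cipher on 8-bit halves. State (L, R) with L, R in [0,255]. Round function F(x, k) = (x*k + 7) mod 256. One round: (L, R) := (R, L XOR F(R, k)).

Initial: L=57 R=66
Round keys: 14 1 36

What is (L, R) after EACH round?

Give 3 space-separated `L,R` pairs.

Round 1 (k=14): L=66 R=154
Round 2 (k=1): L=154 R=227
Round 3 (k=36): L=227 R=105

Answer: 66,154 154,227 227,105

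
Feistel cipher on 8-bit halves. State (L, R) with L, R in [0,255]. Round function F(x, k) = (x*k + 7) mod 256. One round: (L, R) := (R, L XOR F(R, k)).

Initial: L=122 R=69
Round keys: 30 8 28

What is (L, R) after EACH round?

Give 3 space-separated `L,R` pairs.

Round 1 (k=30): L=69 R=103
Round 2 (k=8): L=103 R=122
Round 3 (k=28): L=122 R=56

Answer: 69,103 103,122 122,56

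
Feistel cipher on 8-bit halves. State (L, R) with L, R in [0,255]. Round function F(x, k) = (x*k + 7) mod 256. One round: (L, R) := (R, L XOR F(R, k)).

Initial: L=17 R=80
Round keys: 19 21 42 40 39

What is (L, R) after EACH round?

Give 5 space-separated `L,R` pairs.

Answer: 80,230 230,181 181,95 95,106 106,114

Derivation:
Round 1 (k=19): L=80 R=230
Round 2 (k=21): L=230 R=181
Round 3 (k=42): L=181 R=95
Round 4 (k=40): L=95 R=106
Round 5 (k=39): L=106 R=114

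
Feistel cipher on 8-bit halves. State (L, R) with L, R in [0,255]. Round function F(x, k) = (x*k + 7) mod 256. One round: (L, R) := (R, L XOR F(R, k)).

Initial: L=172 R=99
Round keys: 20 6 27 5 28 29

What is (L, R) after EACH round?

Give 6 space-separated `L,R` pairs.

Round 1 (k=20): L=99 R=111
Round 2 (k=6): L=111 R=194
Round 3 (k=27): L=194 R=18
Round 4 (k=5): L=18 R=163
Round 5 (k=28): L=163 R=201
Round 6 (k=29): L=201 R=111

Answer: 99,111 111,194 194,18 18,163 163,201 201,111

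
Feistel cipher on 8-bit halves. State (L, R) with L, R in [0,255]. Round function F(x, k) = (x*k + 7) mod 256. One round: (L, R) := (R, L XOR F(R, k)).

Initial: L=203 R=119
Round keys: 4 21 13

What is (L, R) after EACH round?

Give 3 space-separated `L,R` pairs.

Round 1 (k=4): L=119 R=40
Round 2 (k=21): L=40 R=56
Round 3 (k=13): L=56 R=247

Answer: 119,40 40,56 56,247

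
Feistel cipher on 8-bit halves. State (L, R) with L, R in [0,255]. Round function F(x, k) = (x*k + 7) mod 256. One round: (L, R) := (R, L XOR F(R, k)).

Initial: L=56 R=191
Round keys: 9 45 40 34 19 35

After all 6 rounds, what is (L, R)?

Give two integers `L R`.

Answer: 113 25

Derivation:
Round 1 (k=9): L=191 R=134
Round 2 (k=45): L=134 R=42
Round 3 (k=40): L=42 R=17
Round 4 (k=34): L=17 R=99
Round 5 (k=19): L=99 R=113
Round 6 (k=35): L=113 R=25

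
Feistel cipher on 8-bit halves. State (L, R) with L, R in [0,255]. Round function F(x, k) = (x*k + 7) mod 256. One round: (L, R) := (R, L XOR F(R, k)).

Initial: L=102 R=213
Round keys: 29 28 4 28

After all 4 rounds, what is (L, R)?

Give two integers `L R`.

Round 1 (k=29): L=213 R=78
Round 2 (k=28): L=78 R=90
Round 3 (k=4): L=90 R=33
Round 4 (k=28): L=33 R=249

Answer: 33 249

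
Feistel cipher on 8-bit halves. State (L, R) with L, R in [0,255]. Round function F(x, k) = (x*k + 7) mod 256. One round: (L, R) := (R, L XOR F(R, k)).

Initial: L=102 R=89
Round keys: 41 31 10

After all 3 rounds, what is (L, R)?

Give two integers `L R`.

Answer: 192 169

Derivation:
Round 1 (k=41): L=89 R=46
Round 2 (k=31): L=46 R=192
Round 3 (k=10): L=192 R=169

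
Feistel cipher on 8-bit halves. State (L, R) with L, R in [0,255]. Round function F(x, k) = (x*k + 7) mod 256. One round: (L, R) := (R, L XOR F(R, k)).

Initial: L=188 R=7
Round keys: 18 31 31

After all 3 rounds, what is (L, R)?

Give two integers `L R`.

Answer: 233 7

Derivation:
Round 1 (k=18): L=7 R=57
Round 2 (k=31): L=57 R=233
Round 3 (k=31): L=233 R=7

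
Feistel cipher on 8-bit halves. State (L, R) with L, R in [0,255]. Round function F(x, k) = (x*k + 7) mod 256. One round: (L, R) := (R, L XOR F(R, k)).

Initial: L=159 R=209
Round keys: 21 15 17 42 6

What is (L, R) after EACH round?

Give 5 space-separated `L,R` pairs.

Round 1 (k=21): L=209 R=179
Round 2 (k=15): L=179 R=85
Round 3 (k=17): L=85 R=31
Round 4 (k=42): L=31 R=72
Round 5 (k=6): L=72 R=168

Answer: 209,179 179,85 85,31 31,72 72,168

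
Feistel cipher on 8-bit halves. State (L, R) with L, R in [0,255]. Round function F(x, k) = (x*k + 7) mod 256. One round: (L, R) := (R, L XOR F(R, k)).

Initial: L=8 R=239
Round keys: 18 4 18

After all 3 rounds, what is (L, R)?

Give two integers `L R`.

Answer: 148 178

Derivation:
Round 1 (k=18): L=239 R=221
Round 2 (k=4): L=221 R=148
Round 3 (k=18): L=148 R=178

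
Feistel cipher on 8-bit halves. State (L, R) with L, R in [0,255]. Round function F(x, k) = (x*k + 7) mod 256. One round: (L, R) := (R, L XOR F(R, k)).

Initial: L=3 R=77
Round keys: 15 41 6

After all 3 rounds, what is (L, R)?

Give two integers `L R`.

Answer: 181 204

Derivation:
Round 1 (k=15): L=77 R=137
Round 2 (k=41): L=137 R=181
Round 3 (k=6): L=181 R=204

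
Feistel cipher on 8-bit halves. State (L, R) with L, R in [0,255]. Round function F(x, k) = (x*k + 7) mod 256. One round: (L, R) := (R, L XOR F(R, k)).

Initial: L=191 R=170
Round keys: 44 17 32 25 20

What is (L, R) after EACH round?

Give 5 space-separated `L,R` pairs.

Round 1 (k=44): L=170 R=128
Round 2 (k=17): L=128 R=45
Round 3 (k=32): L=45 R=39
Round 4 (k=25): L=39 R=251
Round 5 (k=20): L=251 R=132

Answer: 170,128 128,45 45,39 39,251 251,132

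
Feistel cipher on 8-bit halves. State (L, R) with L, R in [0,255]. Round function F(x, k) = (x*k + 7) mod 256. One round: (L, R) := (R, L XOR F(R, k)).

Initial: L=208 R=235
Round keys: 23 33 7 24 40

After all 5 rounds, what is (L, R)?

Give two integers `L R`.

Answer: 223 220

Derivation:
Round 1 (k=23): L=235 R=244
Round 2 (k=33): L=244 R=144
Round 3 (k=7): L=144 R=3
Round 4 (k=24): L=3 R=223
Round 5 (k=40): L=223 R=220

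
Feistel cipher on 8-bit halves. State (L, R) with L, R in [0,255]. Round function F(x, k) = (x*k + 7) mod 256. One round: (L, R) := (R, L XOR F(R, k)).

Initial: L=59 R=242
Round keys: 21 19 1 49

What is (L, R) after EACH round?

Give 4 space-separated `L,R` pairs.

Answer: 242,218 218,199 199,20 20,28

Derivation:
Round 1 (k=21): L=242 R=218
Round 2 (k=19): L=218 R=199
Round 3 (k=1): L=199 R=20
Round 4 (k=49): L=20 R=28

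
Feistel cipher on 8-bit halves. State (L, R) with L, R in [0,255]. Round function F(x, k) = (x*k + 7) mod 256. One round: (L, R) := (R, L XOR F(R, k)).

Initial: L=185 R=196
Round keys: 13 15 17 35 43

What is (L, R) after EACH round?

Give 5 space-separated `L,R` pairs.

Answer: 196,66 66,33 33,122 122,148 148,153

Derivation:
Round 1 (k=13): L=196 R=66
Round 2 (k=15): L=66 R=33
Round 3 (k=17): L=33 R=122
Round 4 (k=35): L=122 R=148
Round 5 (k=43): L=148 R=153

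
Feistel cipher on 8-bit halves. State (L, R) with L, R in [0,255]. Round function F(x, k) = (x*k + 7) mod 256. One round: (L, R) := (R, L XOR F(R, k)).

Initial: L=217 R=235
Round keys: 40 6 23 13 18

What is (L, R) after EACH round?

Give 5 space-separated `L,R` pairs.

Round 1 (k=40): L=235 R=102
Round 2 (k=6): L=102 R=128
Round 3 (k=23): L=128 R=225
Round 4 (k=13): L=225 R=244
Round 5 (k=18): L=244 R=206

Answer: 235,102 102,128 128,225 225,244 244,206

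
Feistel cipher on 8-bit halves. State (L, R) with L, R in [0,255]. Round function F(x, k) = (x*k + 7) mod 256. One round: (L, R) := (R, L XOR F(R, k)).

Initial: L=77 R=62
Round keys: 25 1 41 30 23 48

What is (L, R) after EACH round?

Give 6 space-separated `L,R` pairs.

Round 1 (k=25): L=62 R=88
Round 2 (k=1): L=88 R=97
Round 3 (k=41): L=97 R=200
Round 4 (k=30): L=200 R=22
Round 5 (k=23): L=22 R=201
Round 6 (k=48): L=201 R=161

Answer: 62,88 88,97 97,200 200,22 22,201 201,161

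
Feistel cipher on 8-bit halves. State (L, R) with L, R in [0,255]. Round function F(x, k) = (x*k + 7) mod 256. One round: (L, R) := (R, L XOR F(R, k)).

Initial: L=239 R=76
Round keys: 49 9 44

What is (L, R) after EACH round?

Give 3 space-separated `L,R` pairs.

Round 1 (k=49): L=76 R=124
Round 2 (k=9): L=124 R=47
Round 3 (k=44): L=47 R=103

Answer: 76,124 124,47 47,103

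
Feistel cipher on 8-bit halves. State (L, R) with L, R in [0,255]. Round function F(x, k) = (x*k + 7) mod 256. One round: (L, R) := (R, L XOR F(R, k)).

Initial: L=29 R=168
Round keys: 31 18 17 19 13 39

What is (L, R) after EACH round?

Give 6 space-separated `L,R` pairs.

Round 1 (k=31): L=168 R=66
Round 2 (k=18): L=66 R=3
Round 3 (k=17): L=3 R=120
Round 4 (k=19): L=120 R=236
Round 5 (k=13): L=236 R=123
Round 6 (k=39): L=123 R=40

Answer: 168,66 66,3 3,120 120,236 236,123 123,40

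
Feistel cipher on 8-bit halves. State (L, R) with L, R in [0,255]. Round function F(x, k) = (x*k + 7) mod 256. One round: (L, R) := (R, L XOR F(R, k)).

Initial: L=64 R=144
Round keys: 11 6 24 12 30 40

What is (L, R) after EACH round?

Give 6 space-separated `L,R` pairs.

Answer: 144,119 119,65 65,104 104,166 166,19 19,89

Derivation:
Round 1 (k=11): L=144 R=119
Round 2 (k=6): L=119 R=65
Round 3 (k=24): L=65 R=104
Round 4 (k=12): L=104 R=166
Round 5 (k=30): L=166 R=19
Round 6 (k=40): L=19 R=89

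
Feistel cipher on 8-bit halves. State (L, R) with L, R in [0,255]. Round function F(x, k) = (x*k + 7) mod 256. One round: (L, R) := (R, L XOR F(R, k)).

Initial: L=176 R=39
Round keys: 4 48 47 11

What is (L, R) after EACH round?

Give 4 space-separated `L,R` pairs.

Round 1 (k=4): L=39 R=19
Round 2 (k=48): L=19 R=176
Round 3 (k=47): L=176 R=68
Round 4 (k=11): L=68 R=67

Answer: 39,19 19,176 176,68 68,67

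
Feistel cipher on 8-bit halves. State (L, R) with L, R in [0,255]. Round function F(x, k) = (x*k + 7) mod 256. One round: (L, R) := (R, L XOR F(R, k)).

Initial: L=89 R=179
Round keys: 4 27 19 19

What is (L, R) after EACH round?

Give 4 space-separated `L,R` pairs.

Round 1 (k=4): L=179 R=138
Round 2 (k=27): L=138 R=38
Round 3 (k=19): L=38 R=83
Round 4 (k=19): L=83 R=22

Answer: 179,138 138,38 38,83 83,22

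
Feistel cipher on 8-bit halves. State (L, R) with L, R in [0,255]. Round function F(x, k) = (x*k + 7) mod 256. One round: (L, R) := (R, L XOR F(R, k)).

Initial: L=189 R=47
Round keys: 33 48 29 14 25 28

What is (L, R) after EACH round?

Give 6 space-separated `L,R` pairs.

Round 1 (k=33): L=47 R=171
Round 2 (k=48): L=171 R=56
Round 3 (k=29): L=56 R=244
Round 4 (k=14): L=244 R=103
Round 5 (k=25): L=103 R=226
Round 6 (k=28): L=226 R=216

Answer: 47,171 171,56 56,244 244,103 103,226 226,216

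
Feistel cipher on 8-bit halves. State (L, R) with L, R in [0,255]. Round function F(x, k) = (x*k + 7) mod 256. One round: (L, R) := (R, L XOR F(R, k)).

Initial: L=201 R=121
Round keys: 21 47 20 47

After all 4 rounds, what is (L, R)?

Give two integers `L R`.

Round 1 (k=21): L=121 R=61
Round 2 (k=47): L=61 R=67
Round 3 (k=20): L=67 R=126
Round 4 (k=47): L=126 R=106

Answer: 126 106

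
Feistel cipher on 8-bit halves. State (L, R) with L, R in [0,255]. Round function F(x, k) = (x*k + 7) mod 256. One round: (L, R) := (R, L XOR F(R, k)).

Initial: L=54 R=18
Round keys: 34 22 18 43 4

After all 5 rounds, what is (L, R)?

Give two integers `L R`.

Round 1 (k=34): L=18 R=93
Round 2 (k=22): L=93 R=23
Round 3 (k=18): L=23 R=248
Round 4 (k=43): L=248 R=184
Round 5 (k=4): L=184 R=31

Answer: 184 31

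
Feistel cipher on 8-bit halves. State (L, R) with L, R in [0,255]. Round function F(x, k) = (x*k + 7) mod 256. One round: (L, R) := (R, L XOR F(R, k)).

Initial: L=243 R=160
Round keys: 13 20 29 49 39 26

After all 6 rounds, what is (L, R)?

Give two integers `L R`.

Round 1 (k=13): L=160 R=212
Round 2 (k=20): L=212 R=55
Round 3 (k=29): L=55 R=150
Round 4 (k=49): L=150 R=138
Round 5 (k=39): L=138 R=155
Round 6 (k=26): L=155 R=79

Answer: 155 79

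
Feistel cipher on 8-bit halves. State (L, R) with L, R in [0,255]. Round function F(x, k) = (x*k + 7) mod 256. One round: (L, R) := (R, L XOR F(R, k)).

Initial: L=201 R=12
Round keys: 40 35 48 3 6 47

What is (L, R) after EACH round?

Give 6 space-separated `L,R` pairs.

Answer: 12,46 46,93 93,89 89,79 79,184 184,128

Derivation:
Round 1 (k=40): L=12 R=46
Round 2 (k=35): L=46 R=93
Round 3 (k=48): L=93 R=89
Round 4 (k=3): L=89 R=79
Round 5 (k=6): L=79 R=184
Round 6 (k=47): L=184 R=128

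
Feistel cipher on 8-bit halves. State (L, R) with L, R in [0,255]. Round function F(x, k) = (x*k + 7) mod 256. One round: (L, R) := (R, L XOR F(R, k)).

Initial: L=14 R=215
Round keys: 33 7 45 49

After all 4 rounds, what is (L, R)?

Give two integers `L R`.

Answer: 183 14

Derivation:
Round 1 (k=33): L=215 R=176
Round 2 (k=7): L=176 R=0
Round 3 (k=45): L=0 R=183
Round 4 (k=49): L=183 R=14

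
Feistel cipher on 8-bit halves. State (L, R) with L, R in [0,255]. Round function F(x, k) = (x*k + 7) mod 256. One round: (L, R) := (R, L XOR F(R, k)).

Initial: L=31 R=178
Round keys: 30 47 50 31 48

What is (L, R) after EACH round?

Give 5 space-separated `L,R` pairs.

Answer: 178,252 252,249 249,85 85,171 171,66

Derivation:
Round 1 (k=30): L=178 R=252
Round 2 (k=47): L=252 R=249
Round 3 (k=50): L=249 R=85
Round 4 (k=31): L=85 R=171
Round 5 (k=48): L=171 R=66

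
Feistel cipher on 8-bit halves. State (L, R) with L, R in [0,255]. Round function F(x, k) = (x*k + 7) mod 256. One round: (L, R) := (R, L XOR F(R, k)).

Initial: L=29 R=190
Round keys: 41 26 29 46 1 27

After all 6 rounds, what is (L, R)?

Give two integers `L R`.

Answer: 217 252

Derivation:
Round 1 (k=41): L=190 R=104
Round 2 (k=26): L=104 R=41
Round 3 (k=29): L=41 R=196
Round 4 (k=46): L=196 R=22
Round 5 (k=1): L=22 R=217
Round 6 (k=27): L=217 R=252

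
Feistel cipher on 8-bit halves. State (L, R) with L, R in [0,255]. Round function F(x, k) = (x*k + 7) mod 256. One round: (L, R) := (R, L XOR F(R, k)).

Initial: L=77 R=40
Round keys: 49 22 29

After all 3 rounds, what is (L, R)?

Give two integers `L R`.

Round 1 (k=49): L=40 R=226
Round 2 (k=22): L=226 R=91
Round 3 (k=29): L=91 R=180

Answer: 91 180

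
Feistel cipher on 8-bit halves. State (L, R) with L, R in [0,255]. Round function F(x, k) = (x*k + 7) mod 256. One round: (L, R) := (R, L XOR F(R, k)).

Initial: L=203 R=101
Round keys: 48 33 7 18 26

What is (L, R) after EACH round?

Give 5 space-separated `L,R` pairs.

Answer: 101,60 60,166 166,173 173,151 151,240

Derivation:
Round 1 (k=48): L=101 R=60
Round 2 (k=33): L=60 R=166
Round 3 (k=7): L=166 R=173
Round 4 (k=18): L=173 R=151
Round 5 (k=26): L=151 R=240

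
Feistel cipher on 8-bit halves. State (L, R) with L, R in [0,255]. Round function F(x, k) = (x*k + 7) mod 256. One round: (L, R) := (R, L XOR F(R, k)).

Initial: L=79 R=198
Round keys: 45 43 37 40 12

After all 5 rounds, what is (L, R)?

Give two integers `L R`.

Answer: 196 187

Derivation:
Round 1 (k=45): L=198 R=154
Round 2 (k=43): L=154 R=35
Round 3 (k=37): L=35 R=140
Round 4 (k=40): L=140 R=196
Round 5 (k=12): L=196 R=187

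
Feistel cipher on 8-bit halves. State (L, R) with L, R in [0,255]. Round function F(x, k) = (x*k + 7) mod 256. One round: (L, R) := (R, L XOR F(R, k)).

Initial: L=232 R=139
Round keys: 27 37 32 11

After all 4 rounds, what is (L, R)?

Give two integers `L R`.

Round 1 (k=27): L=139 R=88
Round 2 (k=37): L=88 R=52
Round 3 (k=32): L=52 R=223
Round 4 (k=11): L=223 R=168

Answer: 223 168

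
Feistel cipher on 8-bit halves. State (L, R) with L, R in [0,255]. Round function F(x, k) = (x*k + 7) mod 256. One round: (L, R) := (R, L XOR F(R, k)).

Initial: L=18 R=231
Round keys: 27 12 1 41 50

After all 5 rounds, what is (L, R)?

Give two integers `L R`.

Answer: 96 222

Derivation:
Round 1 (k=27): L=231 R=118
Round 2 (k=12): L=118 R=104
Round 3 (k=1): L=104 R=25
Round 4 (k=41): L=25 R=96
Round 5 (k=50): L=96 R=222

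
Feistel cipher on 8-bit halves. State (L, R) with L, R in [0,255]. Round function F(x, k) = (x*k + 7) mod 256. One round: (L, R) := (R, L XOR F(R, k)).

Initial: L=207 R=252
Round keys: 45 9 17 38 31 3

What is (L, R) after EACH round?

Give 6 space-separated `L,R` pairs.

Round 1 (k=45): L=252 R=156
Round 2 (k=9): L=156 R=127
Round 3 (k=17): L=127 R=234
Round 4 (k=38): L=234 R=188
Round 5 (k=31): L=188 R=33
Round 6 (k=3): L=33 R=214

Answer: 252,156 156,127 127,234 234,188 188,33 33,214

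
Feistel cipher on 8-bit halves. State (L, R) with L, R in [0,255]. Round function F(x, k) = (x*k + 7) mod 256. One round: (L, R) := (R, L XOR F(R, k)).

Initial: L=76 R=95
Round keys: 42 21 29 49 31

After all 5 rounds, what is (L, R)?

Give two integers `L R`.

Answer: 197 61

Derivation:
Round 1 (k=42): L=95 R=209
Round 2 (k=21): L=209 R=115
Round 3 (k=29): L=115 R=223
Round 4 (k=49): L=223 R=197
Round 5 (k=31): L=197 R=61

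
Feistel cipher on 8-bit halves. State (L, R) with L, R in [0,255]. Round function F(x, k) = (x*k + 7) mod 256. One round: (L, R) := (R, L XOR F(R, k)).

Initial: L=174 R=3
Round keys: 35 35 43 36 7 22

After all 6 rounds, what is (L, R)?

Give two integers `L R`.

Round 1 (k=35): L=3 R=222
Round 2 (k=35): L=222 R=98
Round 3 (k=43): L=98 R=163
Round 4 (k=36): L=163 R=145
Round 5 (k=7): L=145 R=93
Round 6 (k=22): L=93 R=148

Answer: 93 148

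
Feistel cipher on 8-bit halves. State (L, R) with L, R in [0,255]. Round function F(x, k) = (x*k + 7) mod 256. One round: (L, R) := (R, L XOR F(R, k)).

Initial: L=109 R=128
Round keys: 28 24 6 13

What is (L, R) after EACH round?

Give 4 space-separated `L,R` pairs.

Answer: 128,106 106,119 119,187 187,241

Derivation:
Round 1 (k=28): L=128 R=106
Round 2 (k=24): L=106 R=119
Round 3 (k=6): L=119 R=187
Round 4 (k=13): L=187 R=241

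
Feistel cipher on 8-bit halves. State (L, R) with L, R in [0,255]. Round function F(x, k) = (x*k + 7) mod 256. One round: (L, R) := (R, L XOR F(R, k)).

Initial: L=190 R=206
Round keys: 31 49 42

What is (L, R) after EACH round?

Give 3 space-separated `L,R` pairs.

Answer: 206,71 71,80 80,96

Derivation:
Round 1 (k=31): L=206 R=71
Round 2 (k=49): L=71 R=80
Round 3 (k=42): L=80 R=96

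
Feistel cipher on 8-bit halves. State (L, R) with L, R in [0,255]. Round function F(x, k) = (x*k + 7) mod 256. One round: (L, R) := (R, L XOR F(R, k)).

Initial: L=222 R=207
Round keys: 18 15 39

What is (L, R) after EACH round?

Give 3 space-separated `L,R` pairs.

Round 1 (k=18): L=207 R=75
Round 2 (k=15): L=75 R=163
Round 3 (k=39): L=163 R=151

Answer: 207,75 75,163 163,151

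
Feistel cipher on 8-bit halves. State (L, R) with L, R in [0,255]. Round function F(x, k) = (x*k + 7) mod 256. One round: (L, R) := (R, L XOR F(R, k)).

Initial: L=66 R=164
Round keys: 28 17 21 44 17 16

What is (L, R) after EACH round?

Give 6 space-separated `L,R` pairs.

Round 1 (k=28): L=164 R=181
Round 2 (k=17): L=181 R=168
Round 3 (k=21): L=168 R=122
Round 4 (k=44): L=122 R=87
Round 5 (k=17): L=87 R=180
Round 6 (k=16): L=180 R=16

Answer: 164,181 181,168 168,122 122,87 87,180 180,16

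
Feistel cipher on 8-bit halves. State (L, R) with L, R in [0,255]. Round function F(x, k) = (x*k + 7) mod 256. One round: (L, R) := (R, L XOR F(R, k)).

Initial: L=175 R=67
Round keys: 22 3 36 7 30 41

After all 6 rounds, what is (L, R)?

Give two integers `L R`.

Answer: 198 193

Derivation:
Round 1 (k=22): L=67 R=102
Round 2 (k=3): L=102 R=122
Round 3 (k=36): L=122 R=73
Round 4 (k=7): L=73 R=124
Round 5 (k=30): L=124 R=198
Round 6 (k=41): L=198 R=193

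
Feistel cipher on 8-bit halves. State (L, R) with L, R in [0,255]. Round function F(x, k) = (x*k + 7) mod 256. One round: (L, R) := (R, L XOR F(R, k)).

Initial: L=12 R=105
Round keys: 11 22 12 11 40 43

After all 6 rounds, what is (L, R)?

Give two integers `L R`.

Answer: 222 169

Derivation:
Round 1 (k=11): L=105 R=134
Round 2 (k=22): L=134 R=226
Round 3 (k=12): L=226 R=25
Round 4 (k=11): L=25 R=248
Round 5 (k=40): L=248 R=222
Round 6 (k=43): L=222 R=169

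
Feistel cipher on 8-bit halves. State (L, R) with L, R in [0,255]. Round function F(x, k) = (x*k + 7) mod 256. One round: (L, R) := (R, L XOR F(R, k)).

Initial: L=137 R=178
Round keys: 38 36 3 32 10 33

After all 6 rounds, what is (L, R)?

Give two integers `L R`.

Round 1 (k=38): L=178 R=250
Round 2 (k=36): L=250 R=157
Round 3 (k=3): L=157 R=36
Round 4 (k=32): L=36 R=26
Round 5 (k=10): L=26 R=47
Round 6 (k=33): L=47 R=12

Answer: 47 12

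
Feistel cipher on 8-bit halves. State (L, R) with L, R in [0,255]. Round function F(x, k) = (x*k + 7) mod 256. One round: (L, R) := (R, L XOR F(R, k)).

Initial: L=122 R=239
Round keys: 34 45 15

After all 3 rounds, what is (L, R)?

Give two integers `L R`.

Answer: 117 93

Derivation:
Round 1 (k=34): L=239 R=191
Round 2 (k=45): L=191 R=117
Round 3 (k=15): L=117 R=93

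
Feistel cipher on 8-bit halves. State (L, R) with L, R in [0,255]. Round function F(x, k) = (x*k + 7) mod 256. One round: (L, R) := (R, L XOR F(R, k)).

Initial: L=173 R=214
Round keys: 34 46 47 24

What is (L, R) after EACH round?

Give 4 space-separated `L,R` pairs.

Round 1 (k=34): L=214 R=222
Round 2 (k=46): L=222 R=61
Round 3 (k=47): L=61 R=228
Round 4 (k=24): L=228 R=90

Answer: 214,222 222,61 61,228 228,90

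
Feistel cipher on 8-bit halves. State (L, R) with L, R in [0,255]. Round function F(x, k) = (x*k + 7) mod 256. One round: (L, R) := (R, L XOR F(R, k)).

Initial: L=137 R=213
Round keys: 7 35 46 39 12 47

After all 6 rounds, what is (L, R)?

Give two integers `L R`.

Round 1 (k=7): L=213 R=83
Round 2 (k=35): L=83 R=181
Round 3 (k=46): L=181 R=222
Round 4 (k=39): L=222 R=108
Round 5 (k=12): L=108 R=201
Round 6 (k=47): L=201 R=130

Answer: 201 130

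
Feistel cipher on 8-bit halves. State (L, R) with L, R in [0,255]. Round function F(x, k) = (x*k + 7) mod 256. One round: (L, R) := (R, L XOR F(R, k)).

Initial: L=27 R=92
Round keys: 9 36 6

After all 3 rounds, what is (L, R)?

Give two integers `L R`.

Answer: 59 49

Derivation:
Round 1 (k=9): L=92 R=88
Round 2 (k=36): L=88 R=59
Round 3 (k=6): L=59 R=49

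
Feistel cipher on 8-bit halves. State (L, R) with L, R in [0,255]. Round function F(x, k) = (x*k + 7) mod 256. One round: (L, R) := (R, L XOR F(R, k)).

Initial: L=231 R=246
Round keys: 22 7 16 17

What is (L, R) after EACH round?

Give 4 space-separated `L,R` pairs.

Round 1 (k=22): L=246 R=204
Round 2 (k=7): L=204 R=109
Round 3 (k=16): L=109 R=27
Round 4 (k=17): L=27 R=191

Answer: 246,204 204,109 109,27 27,191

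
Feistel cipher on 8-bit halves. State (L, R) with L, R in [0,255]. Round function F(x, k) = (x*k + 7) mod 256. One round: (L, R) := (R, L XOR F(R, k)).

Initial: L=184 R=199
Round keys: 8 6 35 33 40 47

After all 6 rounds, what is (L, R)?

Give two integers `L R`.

Round 1 (k=8): L=199 R=135
Round 2 (k=6): L=135 R=246
Round 3 (k=35): L=246 R=46
Round 4 (k=33): L=46 R=3
Round 5 (k=40): L=3 R=81
Round 6 (k=47): L=81 R=229

Answer: 81 229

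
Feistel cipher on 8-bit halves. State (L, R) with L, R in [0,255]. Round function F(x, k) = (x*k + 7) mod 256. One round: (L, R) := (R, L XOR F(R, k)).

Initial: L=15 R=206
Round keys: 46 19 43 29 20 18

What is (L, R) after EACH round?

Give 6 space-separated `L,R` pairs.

Answer: 206,4 4,157 157,98 98,188 188,213 213,189

Derivation:
Round 1 (k=46): L=206 R=4
Round 2 (k=19): L=4 R=157
Round 3 (k=43): L=157 R=98
Round 4 (k=29): L=98 R=188
Round 5 (k=20): L=188 R=213
Round 6 (k=18): L=213 R=189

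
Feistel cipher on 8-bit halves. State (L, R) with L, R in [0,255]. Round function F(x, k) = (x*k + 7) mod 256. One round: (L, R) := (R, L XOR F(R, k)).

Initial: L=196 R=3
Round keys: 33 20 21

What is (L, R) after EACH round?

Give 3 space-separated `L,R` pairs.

Answer: 3,174 174,156 156,125

Derivation:
Round 1 (k=33): L=3 R=174
Round 2 (k=20): L=174 R=156
Round 3 (k=21): L=156 R=125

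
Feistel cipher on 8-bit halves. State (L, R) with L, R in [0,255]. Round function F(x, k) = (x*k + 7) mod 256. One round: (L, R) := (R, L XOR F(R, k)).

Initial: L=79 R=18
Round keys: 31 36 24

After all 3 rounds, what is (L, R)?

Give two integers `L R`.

Round 1 (k=31): L=18 R=122
Round 2 (k=36): L=122 R=61
Round 3 (k=24): L=61 R=197

Answer: 61 197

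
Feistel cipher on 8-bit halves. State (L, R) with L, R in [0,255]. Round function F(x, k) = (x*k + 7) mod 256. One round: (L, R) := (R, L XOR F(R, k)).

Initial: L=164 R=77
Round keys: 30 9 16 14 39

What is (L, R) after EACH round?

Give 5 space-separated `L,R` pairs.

Answer: 77,169 169,181 181,254 254,94 94,167

Derivation:
Round 1 (k=30): L=77 R=169
Round 2 (k=9): L=169 R=181
Round 3 (k=16): L=181 R=254
Round 4 (k=14): L=254 R=94
Round 5 (k=39): L=94 R=167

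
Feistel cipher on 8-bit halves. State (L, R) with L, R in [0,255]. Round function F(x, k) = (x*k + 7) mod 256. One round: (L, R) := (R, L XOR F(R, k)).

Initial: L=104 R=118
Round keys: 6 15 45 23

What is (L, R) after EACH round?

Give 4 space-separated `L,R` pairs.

Answer: 118,163 163,226 226,98 98,55

Derivation:
Round 1 (k=6): L=118 R=163
Round 2 (k=15): L=163 R=226
Round 3 (k=45): L=226 R=98
Round 4 (k=23): L=98 R=55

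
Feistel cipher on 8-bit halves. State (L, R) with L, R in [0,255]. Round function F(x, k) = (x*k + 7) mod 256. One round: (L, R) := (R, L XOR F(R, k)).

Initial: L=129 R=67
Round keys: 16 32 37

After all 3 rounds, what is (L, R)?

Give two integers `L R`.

Answer: 132 173

Derivation:
Round 1 (k=16): L=67 R=182
Round 2 (k=32): L=182 R=132
Round 3 (k=37): L=132 R=173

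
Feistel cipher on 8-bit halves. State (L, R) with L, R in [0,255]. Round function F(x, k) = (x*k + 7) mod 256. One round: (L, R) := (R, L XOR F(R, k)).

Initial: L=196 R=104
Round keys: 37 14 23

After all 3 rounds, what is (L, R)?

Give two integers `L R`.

Round 1 (k=37): L=104 R=203
Round 2 (k=14): L=203 R=73
Round 3 (k=23): L=73 R=93

Answer: 73 93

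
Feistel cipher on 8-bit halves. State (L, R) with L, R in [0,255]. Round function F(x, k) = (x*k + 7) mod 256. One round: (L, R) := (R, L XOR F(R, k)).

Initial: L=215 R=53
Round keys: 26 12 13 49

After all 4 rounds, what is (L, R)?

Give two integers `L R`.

Round 1 (k=26): L=53 R=190
Round 2 (k=12): L=190 R=218
Round 3 (k=13): L=218 R=167
Round 4 (k=49): L=167 R=36

Answer: 167 36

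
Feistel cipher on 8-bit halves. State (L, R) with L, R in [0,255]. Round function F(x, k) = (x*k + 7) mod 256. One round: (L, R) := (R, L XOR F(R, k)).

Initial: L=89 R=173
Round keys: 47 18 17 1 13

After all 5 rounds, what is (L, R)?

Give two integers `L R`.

Round 1 (k=47): L=173 R=147
Round 2 (k=18): L=147 R=240
Round 3 (k=17): L=240 R=100
Round 4 (k=1): L=100 R=155
Round 5 (k=13): L=155 R=130

Answer: 155 130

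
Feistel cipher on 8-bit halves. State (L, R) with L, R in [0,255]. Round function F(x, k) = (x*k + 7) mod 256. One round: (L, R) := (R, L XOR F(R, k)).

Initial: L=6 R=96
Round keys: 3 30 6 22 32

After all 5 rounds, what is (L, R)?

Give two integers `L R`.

Round 1 (k=3): L=96 R=33
Round 2 (k=30): L=33 R=133
Round 3 (k=6): L=133 R=4
Round 4 (k=22): L=4 R=218
Round 5 (k=32): L=218 R=67

Answer: 218 67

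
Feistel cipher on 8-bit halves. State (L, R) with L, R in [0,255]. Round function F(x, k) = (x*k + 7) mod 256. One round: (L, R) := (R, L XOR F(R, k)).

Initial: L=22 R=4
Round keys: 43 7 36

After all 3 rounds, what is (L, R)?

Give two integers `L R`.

Round 1 (k=43): L=4 R=165
Round 2 (k=7): L=165 R=142
Round 3 (k=36): L=142 R=90

Answer: 142 90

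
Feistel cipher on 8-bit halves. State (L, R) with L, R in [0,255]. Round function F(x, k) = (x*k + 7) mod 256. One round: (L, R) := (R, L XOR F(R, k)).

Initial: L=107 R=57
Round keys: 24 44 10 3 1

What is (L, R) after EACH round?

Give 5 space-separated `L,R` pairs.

Round 1 (k=24): L=57 R=52
Round 2 (k=44): L=52 R=206
Round 3 (k=10): L=206 R=39
Round 4 (k=3): L=39 R=178
Round 5 (k=1): L=178 R=158

Answer: 57,52 52,206 206,39 39,178 178,158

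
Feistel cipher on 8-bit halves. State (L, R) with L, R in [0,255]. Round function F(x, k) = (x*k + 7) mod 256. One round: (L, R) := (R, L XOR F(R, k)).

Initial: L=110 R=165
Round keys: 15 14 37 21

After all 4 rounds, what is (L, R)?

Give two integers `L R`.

Answer: 69 26

Derivation:
Round 1 (k=15): L=165 R=220
Round 2 (k=14): L=220 R=170
Round 3 (k=37): L=170 R=69
Round 4 (k=21): L=69 R=26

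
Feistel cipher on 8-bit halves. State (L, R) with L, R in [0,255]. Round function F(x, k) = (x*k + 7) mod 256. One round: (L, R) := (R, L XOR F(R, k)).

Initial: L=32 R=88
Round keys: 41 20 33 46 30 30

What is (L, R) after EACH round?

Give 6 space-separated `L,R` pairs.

Answer: 88,63 63,171 171,45 45,182 182,118 118,109

Derivation:
Round 1 (k=41): L=88 R=63
Round 2 (k=20): L=63 R=171
Round 3 (k=33): L=171 R=45
Round 4 (k=46): L=45 R=182
Round 5 (k=30): L=182 R=118
Round 6 (k=30): L=118 R=109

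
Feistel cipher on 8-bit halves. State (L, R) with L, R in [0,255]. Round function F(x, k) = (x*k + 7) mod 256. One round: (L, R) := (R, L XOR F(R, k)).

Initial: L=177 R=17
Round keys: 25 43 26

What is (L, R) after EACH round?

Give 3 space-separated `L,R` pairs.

Round 1 (k=25): L=17 R=1
Round 2 (k=43): L=1 R=35
Round 3 (k=26): L=35 R=148

Answer: 17,1 1,35 35,148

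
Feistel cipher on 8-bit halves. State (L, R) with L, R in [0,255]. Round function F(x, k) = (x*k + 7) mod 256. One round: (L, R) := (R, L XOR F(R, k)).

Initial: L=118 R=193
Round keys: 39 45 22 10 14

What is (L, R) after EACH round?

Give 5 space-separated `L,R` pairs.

Round 1 (k=39): L=193 R=24
Round 2 (k=45): L=24 R=254
Round 3 (k=22): L=254 R=195
Round 4 (k=10): L=195 R=91
Round 5 (k=14): L=91 R=194

Answer: 193,24 24,254 254,195 195,91 91,194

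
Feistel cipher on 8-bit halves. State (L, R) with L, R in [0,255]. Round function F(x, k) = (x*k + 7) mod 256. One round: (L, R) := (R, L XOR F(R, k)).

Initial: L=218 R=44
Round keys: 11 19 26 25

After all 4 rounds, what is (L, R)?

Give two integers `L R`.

Answer: 146 207

Derivation:
Round 1 (k=11): L=44 R=49
Round 2 (k=19): L=49 R=134
Round 3 (k=26): L=134 R=146
Round 4 (k=25): L=146 R=207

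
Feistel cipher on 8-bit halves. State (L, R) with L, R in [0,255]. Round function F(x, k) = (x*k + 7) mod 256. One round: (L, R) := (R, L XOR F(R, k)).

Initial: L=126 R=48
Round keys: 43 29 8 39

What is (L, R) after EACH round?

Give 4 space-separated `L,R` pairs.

Answer: 48,105 105,220 220,142 142,117

Derivation:
Round 1 (k=43): L=48 R=105
Round 2 (k=29): L=105 R=220
Round 3 (k=8): L=220 R=142
Round 4 (k=39): L=142 R=117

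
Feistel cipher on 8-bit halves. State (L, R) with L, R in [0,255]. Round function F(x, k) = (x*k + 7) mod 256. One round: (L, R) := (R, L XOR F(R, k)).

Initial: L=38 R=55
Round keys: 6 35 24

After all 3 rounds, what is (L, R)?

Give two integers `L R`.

Answer: 123 248

Derivation:
Round 1 (k=6): L=55 R=119
Round 2 (k=35): L=119 R=123
Round 3 (k=24): L=123 R=248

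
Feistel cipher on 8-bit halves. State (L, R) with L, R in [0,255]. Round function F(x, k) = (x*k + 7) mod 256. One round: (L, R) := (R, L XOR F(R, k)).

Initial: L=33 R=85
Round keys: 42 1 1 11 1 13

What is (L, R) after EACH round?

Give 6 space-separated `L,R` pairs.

Answer: 85,216 216,138 138,73 73,160 160,238 238,189

Derivation:
Round 1 (k=42): L=85 R=216
Round 2 (k=1): L=216 R=138
Round 3 (k=1): L=138 R=73
Round 4 (k=11): L=73 R=160
Round 5 (k=1): L=160 R=238
Round 6 (k=13): L=238 R=189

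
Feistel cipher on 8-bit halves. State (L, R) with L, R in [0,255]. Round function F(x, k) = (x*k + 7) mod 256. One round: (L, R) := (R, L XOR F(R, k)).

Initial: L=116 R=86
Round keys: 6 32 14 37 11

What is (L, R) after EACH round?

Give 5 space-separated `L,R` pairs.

Answer: 86,127 127,177 177,202 202,136 136,21

Derivation:
Round 1 (k=6): L=86 R=127
Round 2 (k=32): L=127 R=177
Round 3 (k=14): L=177 R=202
Round 4 (k=37): L=202 R=136
Round 5 (k=11): L=136 R=21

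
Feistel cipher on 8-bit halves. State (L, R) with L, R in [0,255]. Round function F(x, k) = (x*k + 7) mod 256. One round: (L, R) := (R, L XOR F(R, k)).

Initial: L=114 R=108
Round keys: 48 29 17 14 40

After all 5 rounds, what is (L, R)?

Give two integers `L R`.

Answer: 207 193

Derivation:
Round 1 (k=48): L=108 R=53
Round 2 (k=29): L=53 R=100
Round 3 (k=17): L=100 R=158
Round 4 (k=14): L=158 R=207
Round 5 (k=40): L=207 R=193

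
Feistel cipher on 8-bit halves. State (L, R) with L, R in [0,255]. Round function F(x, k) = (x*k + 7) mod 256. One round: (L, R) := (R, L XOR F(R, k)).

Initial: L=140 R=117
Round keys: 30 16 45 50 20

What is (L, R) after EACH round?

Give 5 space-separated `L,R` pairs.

Answer: 117,49 49,98 98,112 112,133 133,27

Derivation:
Round 1 (k=30): L=117 R=49
Round 2 (k=16): L=49 R=98
Round 3 (k=45): L=98 R=112
Round 4 (k=50): L=112 R=133
Round 5 (k=20): L=133 R=27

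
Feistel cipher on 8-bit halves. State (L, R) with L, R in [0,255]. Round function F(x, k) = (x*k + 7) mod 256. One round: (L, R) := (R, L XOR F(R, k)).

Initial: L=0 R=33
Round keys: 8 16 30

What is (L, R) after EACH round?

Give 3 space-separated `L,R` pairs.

Round 1 (k=8): L=33 R=15
Round 2 (k=16): L=15 R=214
Round 3 (k=30): L=214 R=20

Answer: 33,15 15,214 214,20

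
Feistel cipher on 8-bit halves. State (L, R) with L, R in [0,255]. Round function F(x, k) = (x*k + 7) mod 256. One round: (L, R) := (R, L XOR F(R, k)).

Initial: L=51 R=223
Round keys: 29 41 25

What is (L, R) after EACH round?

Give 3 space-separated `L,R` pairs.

Round 1 (k=29): L=223 R=121
Round 2 (k=41): L=121 R=183
Round 3 (k=25): L=183 R=159

Answer: 223,121 121,183 183,159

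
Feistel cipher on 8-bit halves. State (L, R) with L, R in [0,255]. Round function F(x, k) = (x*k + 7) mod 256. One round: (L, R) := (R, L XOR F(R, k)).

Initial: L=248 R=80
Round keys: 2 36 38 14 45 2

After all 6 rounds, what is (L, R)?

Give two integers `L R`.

Round 1 (k=2): L=80 R=95
Round 2 (k=36): L=95 R=51
Round 3 (k=38): L=51 R=198
Round 4 (k=14): L=198 R=232
Round 5 (k=45): L=232 R=9
Round 6 (k=2): L=9 R=241

Answer: 9 241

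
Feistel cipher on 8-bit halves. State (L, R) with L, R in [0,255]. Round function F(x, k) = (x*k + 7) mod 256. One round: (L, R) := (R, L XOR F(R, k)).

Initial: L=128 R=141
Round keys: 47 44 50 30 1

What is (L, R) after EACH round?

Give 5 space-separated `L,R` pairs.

Answer: 141,106 106,178 178,161 161,87 87,255

Derivation:
Round 1 (k=47): L=141 R=106
Round 2 (k=44): L=106 R=178
Round 3 (k=50): L=178 R=161
Round 4 (k=30): L=161 R=87
Round 5 (k=1): L=87 R=255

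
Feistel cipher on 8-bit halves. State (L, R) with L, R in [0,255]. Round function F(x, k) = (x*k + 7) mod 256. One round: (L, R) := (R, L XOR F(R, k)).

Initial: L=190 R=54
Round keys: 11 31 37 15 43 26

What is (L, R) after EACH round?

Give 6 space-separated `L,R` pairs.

Answer: 54,231 231,54 54,50 50,195 195,250 250,168

Derivation:
Round 1 (k=11): L=54 R=231
Round 2 (k=31): L=231 R=54
Round 3 (k=37): L=54 R=50
Round 4 (k=15): L=50 R=195
Round 5 (k=43): L=195 R=250
Round 6 (k=26): L=250 R=168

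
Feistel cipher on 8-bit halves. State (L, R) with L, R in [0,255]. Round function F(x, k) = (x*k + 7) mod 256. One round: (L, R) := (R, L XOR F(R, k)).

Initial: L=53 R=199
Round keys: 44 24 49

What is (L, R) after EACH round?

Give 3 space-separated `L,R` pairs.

Answer: 199,14 14,144 144,153

Derivation:
Round 1 (k=44): L=199 R=14
Round 2 (k=24): L=14 R=144
Round 3 (k=49): L=144 R=153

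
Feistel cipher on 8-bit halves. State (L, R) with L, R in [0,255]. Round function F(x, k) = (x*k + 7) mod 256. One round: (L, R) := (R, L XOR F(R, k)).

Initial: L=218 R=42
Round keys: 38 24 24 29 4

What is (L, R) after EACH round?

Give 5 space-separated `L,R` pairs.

Answer: 42,153 153,117 117,102 102,224 224,225

Derivation:
Round 1 (k=38): L=42 R=153
Round 2 (k=24): L=153 R=117
Round 3 (k=24): L=117 R=102
Round 4 (k=29): L=102 R=224
Round 5 (k=4): L=224 R=225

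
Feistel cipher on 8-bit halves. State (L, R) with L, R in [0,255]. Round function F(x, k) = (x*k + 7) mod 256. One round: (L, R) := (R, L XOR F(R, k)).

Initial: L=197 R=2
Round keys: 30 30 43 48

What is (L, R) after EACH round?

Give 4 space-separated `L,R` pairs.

Answer: 2,134 134,185 185,156 156,254

Derivation:
Round 1 (k=30): L=2 R=134
Round 2 (k=30): L=134 R=185
Round 3 (k=43): L=185 R=156
Round 4 (k=48): L=156 R=254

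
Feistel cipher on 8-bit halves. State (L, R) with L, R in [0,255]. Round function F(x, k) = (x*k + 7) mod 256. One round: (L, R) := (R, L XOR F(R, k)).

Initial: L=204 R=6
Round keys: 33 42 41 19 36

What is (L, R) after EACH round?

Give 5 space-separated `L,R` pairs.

Answer: 6,1 1,55 55,215 215,203 203,68

Derivation:
Round 1 (k=33): L=6 R=1
Round 2 (k=42): L=1 R=55
Round 3 (k=41): L=55 R=215
Round 4 (k=19): L=215 R=203
Round 5 (k=36): L=203 R=68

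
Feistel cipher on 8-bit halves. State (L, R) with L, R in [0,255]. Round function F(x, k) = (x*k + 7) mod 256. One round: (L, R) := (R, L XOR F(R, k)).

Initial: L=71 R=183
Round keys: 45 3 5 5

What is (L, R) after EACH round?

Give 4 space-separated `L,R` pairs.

Round 1 (k=45): L=183 R=117
Round 2 (k=3): L=117 R=209
Round 3 (k=5): L=209 R=105
Round 4 (k=5): L=105 R=197

Answer: 183,117 117,209 209,105 105,197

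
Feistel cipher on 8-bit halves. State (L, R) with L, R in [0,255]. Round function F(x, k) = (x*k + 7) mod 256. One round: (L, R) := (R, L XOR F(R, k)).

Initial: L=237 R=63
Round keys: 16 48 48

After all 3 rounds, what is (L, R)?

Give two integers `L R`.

Round 1 (k=16): L=63 R=26
Round 2 (k=48): L=26 R=216
Round 3 (k=48): L=216 R=157

Answer: 216 157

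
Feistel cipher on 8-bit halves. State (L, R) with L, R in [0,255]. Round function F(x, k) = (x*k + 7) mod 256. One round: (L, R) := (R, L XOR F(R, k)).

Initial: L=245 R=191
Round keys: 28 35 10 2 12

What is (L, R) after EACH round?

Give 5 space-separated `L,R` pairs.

Answer: 191,30 30,158 158,45 45,255 255,214

Derivation:
Round 1 (k=28): L=191 R=30
Round 2 (k=35): L=30 R=158
Round 3 (k=10): L=158 R=45
Round 4 (k=2): L=45 R=255
Round 5 (k=12): L=255 R=214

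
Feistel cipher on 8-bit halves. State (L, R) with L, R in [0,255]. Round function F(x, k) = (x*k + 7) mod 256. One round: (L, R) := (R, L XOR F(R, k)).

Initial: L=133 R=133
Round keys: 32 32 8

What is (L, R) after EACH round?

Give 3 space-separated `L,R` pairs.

Round 1 (k=32): L=133 R=34
Round 2 (k=32): L=34 R=194
Round 3 (k=8): L=194 R=53

Answer: 133,34 34,194 194,53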